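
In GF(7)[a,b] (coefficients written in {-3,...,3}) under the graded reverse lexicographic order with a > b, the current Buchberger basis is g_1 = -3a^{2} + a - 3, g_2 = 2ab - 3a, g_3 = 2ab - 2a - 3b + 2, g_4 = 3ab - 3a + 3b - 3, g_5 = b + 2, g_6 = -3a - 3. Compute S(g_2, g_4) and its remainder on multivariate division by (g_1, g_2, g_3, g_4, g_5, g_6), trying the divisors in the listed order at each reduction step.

lcm(LM(g_2), LM(g_4)) = ab.
S = (lcm/LT(g_2))·g_2 − (lcm/LT(g_4))·g_4 = 3a - b + 1.
Reduce S modulo (g_1, g_2, g_3, g_4, g_5, g_6) in that order:
  leading term a: subtract (-1)·g_6 from 3a - b + 1 → -b - 2
  leading term b: subtract (-1)·g_5 from -b - 2 → 0
The remainder is 0, so this S-polynomial contributes no new basis element.

S(g_2, g_4) = 3a - b + 1; remainder on division = 0.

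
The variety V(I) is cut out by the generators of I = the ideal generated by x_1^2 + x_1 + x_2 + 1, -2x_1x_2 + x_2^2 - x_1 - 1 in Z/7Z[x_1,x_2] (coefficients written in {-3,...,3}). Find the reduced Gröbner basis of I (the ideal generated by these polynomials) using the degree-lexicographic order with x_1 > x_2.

f_1 = x_1^2 + x_1 + x_2 + 1, LT = x_1^2.
f_2 = -2x_1x_2 + x_2^2 - x_1 - 1, LT = x_1x_2.

S(f_1,f_2): lcm = x_1^2x_2. S = -3x_1x_2^2 + 3x_1^2 + x_1x_2 + x_2^2 + 3x_1 + x_2.
  reduce S modulo (f_1, f_2):
  remainder 2x_2^3 - 3x_2^2 - 3x_1 + 3x_2 + 1 ≠ 0; add g_3 = 2x_2^3 - 3x_2^2 - 3x_1 + 3x_2 + 1 to the basis.

The other S-polynomials (S(f_1,g_3), S(f_2,g_3)) all reduce to 0 modulo the current basis, so we have a Gröbner basis.

G = {x_2^3 + 2x_2^2 + 2x_1 - 2x_2 - 3, x_1^2 + x_1 + x_2 + 1, x_1x_2 + 3x_2^2 - 3x_1 - 3}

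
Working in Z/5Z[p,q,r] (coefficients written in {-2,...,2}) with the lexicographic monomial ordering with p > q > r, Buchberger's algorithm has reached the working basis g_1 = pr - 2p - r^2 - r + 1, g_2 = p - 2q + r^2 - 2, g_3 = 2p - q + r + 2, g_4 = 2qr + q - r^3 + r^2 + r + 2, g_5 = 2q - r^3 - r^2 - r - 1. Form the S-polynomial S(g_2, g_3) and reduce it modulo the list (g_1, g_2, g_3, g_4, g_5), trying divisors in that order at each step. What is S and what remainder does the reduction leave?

S(g_2, g_3) = q + r^2 + 2r + 2; remainder on division = -2r^3 - r^2.

lcm(LM(g_2), LM(g_3)) = p.
S = (lcm/LT(g_2))·g_2 − (lcm/LT(g_3))·g_3 = q + r^2 + 2r + 2.
Reduce S modulo (g_1, g_2, g_3, g_4, g_5) in that order:
  leading term q: subtract (-2)·g_5 from q + r^2 + 2r + 2 → -2r^3 - r^2
  leading term r^3: no divisor's leading term divides it; move -2r^3 to the remainder.
  leading term r^2: no divisor's leading term divides it; move -r^2 to the remainder.
The remainder -2r^3 - r^2 is nonzero, so it would be added as the next basis element.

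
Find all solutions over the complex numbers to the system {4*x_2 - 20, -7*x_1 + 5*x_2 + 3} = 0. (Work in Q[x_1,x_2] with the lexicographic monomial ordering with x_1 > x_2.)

{(4, 5)}

Compute a lex Gröbner basis by Buchberger's algorithm.
f_1 = 4*x_2 - 20, LT = x_2.
f_2 = -7*x_1 + 5*x_2 + 3, LT = x_1.

The S-polynomials (S(f_1,f_2)) all reduce to 0 modulo the current basis, so we have a Gröbner basis.
Inter-reduce: drop elements whose leading term is divisible by another's, tail-reduce, and make monic.
Reduced Gröbner basis: {x_1 - 4, x_2 - 5}.

From the last basis element, x_2 - 5 = 0, so x_2 takes values in {5}. Each choice, substituted upward through the basis, yields the corresponding point(s) of the solution set.
  x_2 = 5: the earlier basis element becomes x_1 - 4 = 0, giving x_1 = 4 — point (4, 5).
This is the nonlinear analogue of row-reducing a linear system.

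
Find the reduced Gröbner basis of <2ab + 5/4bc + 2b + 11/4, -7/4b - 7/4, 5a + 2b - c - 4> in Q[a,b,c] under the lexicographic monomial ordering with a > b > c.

f_1 = 2ab + 5/4bc + 2b + 11/4, LT = ab.
f_2 = -7/4b - 7/4, LT = b.
f_3 = 5a + 2b - c - 4, LT = a.

S(f_1,f_2): lcm = ab. S = -a + 5/8bc + b + 11/8.
  leading term a: subtract (-1/5)·f_3 from -a + 5/8bc + b + 11/8 → 5/8bc + 7/5b - 1/5c + 23/40
  leading term bc: subtract (-5/14c)·f_2 from 5/8bc + 7/5b - 1/5c + 23/40 → 7/5b - 33/40c + 23/40
  leading term b: subtract (-4/5)·f_2 from 7/5b - 33/40c + 23/40 → -33/40c - 33/40
  leading term c: no divisor's leading term divides it; move -33/40c to the remainder.
  leading term 1: no divisor's leading term divides it; move -33/40 to the remainder.
  remainder -33/40c - 33/40 ≠ 0; add g_4 = -33/40c - 33/40 to the basis.

The other S-polynomials (S(f_1,f_3), S(f_2,f_3), S(f_1,g_4), S(f_2,g_4), S(f_3,g_4)) all reduce to 0 modulo the current basis, so we have a Gröbner basis.
Inter-reduce: drop elements whose leading term is divisible by another's, tail-reduce, and make monic.

G = {a - 1, b + 1, c + 1}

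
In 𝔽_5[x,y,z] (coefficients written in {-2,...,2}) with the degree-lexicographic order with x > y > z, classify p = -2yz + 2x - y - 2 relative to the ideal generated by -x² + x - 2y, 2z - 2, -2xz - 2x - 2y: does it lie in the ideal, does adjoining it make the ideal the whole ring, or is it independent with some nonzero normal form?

Adjoining -2yz + 2x - y - 2 makes the ideal the whole ring: the system is inconsistent.

First compute the reduced Gröbner basis of I by Buchberger's algorithm.
f_1 = -x² + x - 2y, LT = x².
f_2 = 2z - 2, LT = z.
f_3 = -2xz - 2x - 2y, LT = xz.

S(f_1,f_3): lcm = x²z. S = -x² - xy - xz + 2yz.
  reduce S modulo (f_1, f_2, f_3):
  remainder -xy - 2x - y ≠ 0; add h_4 = -xy - 2x - y to the basis.

S(f_2,f_3): lcm = xz. S = -2x - y.
  reduce S modulo (f_1, f_2, f_3, h_4):
  remainder -2x - y ≠ 0; add h_5 = -2x - y to the basis.

S(f_1,h_4): lcm = x²y. S = -2x² - 2xy + 2y².
  reduce S modulo (f_1, f_2, f_3, h_4, h_5):
  remainder 2y² ≠ 0; add h_6 = 2y² to the basis.

The other S-polynomials (S(f_1,f_2), S(f_2,h_4), S(f_3,h_4), S(f_1,h_5), S(f_2,h_5), S(f_3,h_5), S(h_4,h_5), S(f_1,h_6), S(f_2,h_6), S(f_3,h_6), S(h_4,h_6), S(h_5,h_6)) all reduce to 0 modulo the current basis, so we have a Gröbner basis.
Inter-reduce: drop elements whose leading term is divisible by another's, tail-reduce, and make monic.
Reduced Gröbner basis: {y², x - 2y, z - 1}.
Label its elements g_1 = y², g_2 = x - 2y, g_3 = z - 1.

Reduce p = -2yz + 2x - y - 2 modulo G:
  leading term yz: subtract (-2y)·g_3 from -2yz + 2x - y - 2 → 2x + 2y - 2
  leading term x: subtract (2)·g_2 from 2x + 2y - 2 → y - 2
  leading term y: no divisor's leading term divides it; move y to the remainder.
  leading term 1: no divisor's leading term divides it; move -2 to the remainder.
  normal form = y - 2.
The normal form is nonzero, so p ∉ I. Since p minus its normal form lies in I, I + (p) = I + (r) where r = y - 2; decide whether this ideal is the whole ring.
Run Buchberger on G together with r (pairs among the g_i already reduce to 0 since G is a Gröbner basis):
g_1 = y², LT = y².
g_2 = x - 2y, LT = x.
g_3 = z - 1, LT = z.
r = y - 2, LT = y.

S(g_1,r): lcm = y². S = 2y.
  reduce S modulo (g_1, g_2, g_3, r):
  remainder -1 ≠ 0; add m_5 = -1 to the basis.

The other S-polynomials (S(g_1,g_2), S(g_1,g_3), S(g_2,g_3), S(g_2,r), S(g_3,r), S(g_1,m_5), S(g_2,m_5), S(g_3,m_5), S(r,m_5)) all reduce to 0 modulo the current basis, so we have a Gröbner basis.
Inter-reduce: drop elements whose leading term is divisible by another's, tail-reduce, and make monic.
Reduced Gröbner basis: {1}.
The reduced Gröbner basis of I + (p) is {1}: the ideal is the whole ring, so the enlarged system has no common solution — adjoining p is inconsistent.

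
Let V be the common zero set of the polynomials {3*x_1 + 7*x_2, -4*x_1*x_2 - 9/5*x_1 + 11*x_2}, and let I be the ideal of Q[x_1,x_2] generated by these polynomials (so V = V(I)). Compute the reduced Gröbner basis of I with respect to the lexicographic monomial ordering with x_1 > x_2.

f_1 = 3*x_1 + 7*x_2, LT = x_1.
f_2 = -4*x_1*x_2 - 9/5*x_1 + 11*x_2, LT = x_1*x_2.

S(f_1,f_2): lcm = x_1*x_2. S = -9/20*x_1 + 7/3*x_2**2 + 11/4*x_2.
  leading term x_1: subtract (-3/20)·f_1 from -9/20*x_1 + 7/3*x_2**2 + 11/4*x_2 → 7/3*x_2**2 + 19/5*x_2
  leading term x_2**2: no divisor's leading term divides it; move 7/3*x_2**2 to the remainder.
  leading term x_2: no divisor's leading term divides it; move 19/5*x_2 to the remainder.
  remainder 7/3*x_2**2 + 19/5*x_2 ≠ 0; add g_3 = 7/3*x_2**2 + 19/5*x_2 to the basis.

S(f_1,g_3): leading monomials are coprime, so the S-polynomial reduces to 0 (Buchberger's first criterion).
S(f_2,g_3): lcm = x_1*x_2**2. S = -33/28*x_1*x_2 - 11/4*x_2**2.
  leading term x_1*x_2: subtract (-11/28*x_2)·f_1 from -33/28*x_1*x_2 - 11/4*x_2**2 → 0
  remainder 0.

Every S-polynomial of the final basis reduces to 0, so we have a Gröbner basis.
Inter-reduce: drop elements whose leading term is divisible by another's, tail-reduce, and make monic.

G = {x_1 + 7/3*x_2, x_2**2 + 57/35*x_2}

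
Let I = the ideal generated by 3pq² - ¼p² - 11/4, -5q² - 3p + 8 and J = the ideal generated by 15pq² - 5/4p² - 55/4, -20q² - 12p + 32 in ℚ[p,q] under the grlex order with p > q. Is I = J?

Two ideals are equal iff their reduced Gröbner bases coincide (the reduced basis is unique for a fixed ordering).
Buchberger on the first generating set:
f_1 = 3pq² - ¼p² - 11/4, LT = pq².
f_2 = -5q² - 3p + 8, LT = q².

S(f_1,f_2): lcm = pq². S = -41/60p² + 8/5p - 11/12.
  leading term p²: no divisor's leading term divides it; move -41/60p² to the remainder.
  leading term p: no divisor's leading term divides it; move 8/5p to the remainder.
  leading term 1: no divisor's leading term divides it; move -11/12 to the remainder.
  remainder -41/60p² + 8/5p - 11/12 ≠ 0; add g_3 = -41/60p² + 8/5p - 11/12 to the basis.

S(f_1,g_3): lcm = p²q². S = -1/12p³ + 96/41pq² - 55/41q² - 11/12p.
  leading term p³: subtract (5/41p)·g_3 from -1/12p³ + 96/41pq² - 55/41q² - 11/12p → 96/41pq² - 8/41p² - 55/41q² - 33/41p
  leading term pq²: subtract (32/41)·f_1 from 96/41pq² - 8/41p² - 55/41q² - 33/41p → -55/41q² - 33/41p + 88/41
  leading term q²: subtract (11/41)·f_2 from -55/41q² - 33/41p + 88/41 → 0
  remainder 0.

S(f_2,g_3): leading monomials are coprime, so the S-polynomial reduces to 0 (Buchberger's first criterion).
Every S-polynomial of the final basis reduces to 0, so we have a Gröbner basis.
Inter-reduce: drop elements whose leading term is divisible by another's, tail-reduce, and make monic.
Reduced Gröbner basis: {p² - 96/41p + 55/41, q² + ⅗p - 8/5}.

Buchberger on the second generating set:
h_1 = 15pq² - 5/4p² - 55/4, LT = pq².
h_2 = -20q² - 12p + 32, LT = q².

S(h_1,h_2): lcm = pq². S = -41/60p² + 8/5p - 11/12.
  leading term p²: no divisor's leading term divides it; move -41/60p² to the remainder.
  leading term p: no divisor's leading term divides it; move 8/5p to the remainder.
  leading term 1: no divisor's leading term divides it; move -11/12 to the remainder.
  remainder -41/60p² + 8/5p - 11/12 ≠ 0; add k_3 = -41/60p² + 8/5p - 11/12 to the basis.

S(h_1,k_3): lcm = p²q². S = -1/12p³ + 96/41pq² - 55/41q² - 11/12p.
  leading term p³: subtract (5/41p)·k_3 from -1/12p³ + 96/41pq² - 55/41q² - 11/12p → 96/41pq² - 8/41p² - 55/41q² - 33/41p
  leading term pq²: subtract (32/205)·h_1 from 96/41pq² - 8/41p² - 55/41q² - 33/41p → -55/41q² - 33/41p + 88/41
  leading term q²: subtract (11/164)·h_2 from -55/41q² - 33/41p + 88/41 → 0
  remainder 0.

S(h_2,k_3): leading monomials are coprime, so the S-polynomial reduces to 0 (Buchberger's first criterion).
Every S-polynomial of the final basis reduces to 0, so we have a Gröbner basis.
Inter-reduce: drop elements whose leading term is divisible by another's, tail-reduce, and make monic.
Reduced Gröbner basis: {p² - 96/41p + 55/41, q² + ⅗p - 8/5}.

Same reduced basis, so the two generating sets span the same ideal.

Yes, the ideals are equal.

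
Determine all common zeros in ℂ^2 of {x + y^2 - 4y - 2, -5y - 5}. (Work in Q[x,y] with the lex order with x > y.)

Compute a lex Gröbner basis by Buchberger's algorithm.
f_1 = x + y^2 - 4y - 2, LT = x.
f_2 = -5y - 5, LT = y.

The S-polynomials (S(f_1,f_2)) all reduce to 0 modulo the current basis, so we have a Gröbner basis.
Inter-reduce: drop elements whose leading term is divisible by another's, tail-reduce, and make monic.
Reduced Gröbner basis: {x + 3, y + 1}.

The lex basis is triangular: the last element involves only y. Solving y + 1 = 0 gives y ∈ {-1}; substituting each value into the earlier elements determines the remaining variables.
  y = -1: the earlier basis element becomes x + 3 = 0, giving x = -3 — point (-3, -1).
Check: every point annihilates each of the original generators.

{(-3, -1)}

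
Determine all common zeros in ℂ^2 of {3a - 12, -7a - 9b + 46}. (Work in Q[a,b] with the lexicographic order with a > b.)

{(4, 2)}

Compute a lex Gröbner basis by Buchberger's algorithm.
f_1 = 3a - 12, LT = a.
f_2 = -7a - 9b + 46, LT = a.

S(f_1,f_2): lcm = a. S = -\tfrac{9}{7}b + \tfrac{18}{7}.
  leading term b: no divisor's leading term divides it; move -\tfrac{9}{7}b to the remainder.
  leading term 1: no divisor's leading term divides it; move \tfrac{18}{7} to the remainder.
  remainder -\tfrac{9}{7}b + \tfrac{18}{7} ≠ 0; add h_3 = -\tfrac{9}{7}b + \tfrac{18}{7} to the basis.

The other S-polynomials (S(f_1,h_3), S(f_2,h_3)) all reduce to 0 modulo the current basis, so we have a Gröbner basis.
Inter-reduce: drop elements whose leading term is divisible by another's, tail-reduce, and make monic.
Reduced Gröbner basis: {a - 4, b - 2}.

Since the basis is lex-ordered, b - 2 is univariate in b. Its roots are {2}. Back-substituting each root into the other basis elements fixes the other coordinates.
  b = 2: the earlier basis element becomes a - 4 = 0, giving a = 4 — point (4, 2).
Each listed point satisfies every original equation (direct substitution).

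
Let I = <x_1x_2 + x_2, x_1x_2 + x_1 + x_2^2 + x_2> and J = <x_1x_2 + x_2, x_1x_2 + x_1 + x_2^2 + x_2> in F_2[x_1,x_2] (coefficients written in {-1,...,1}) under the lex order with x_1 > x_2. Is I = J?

Yes, the ideals are equal.

For a fixed monomial order, each ideal has a unique reduced Gröbner basis; comparing bases decides equality.
Buchberger on the first generating set:
f_1 = x_1x_2 + x_2, LT = x_1x_2.
f_2 = x_1x_2 + x_1 + x_2^2 + x_2, LT = x_1x_2.

S(f_1,f_2): lcm = x_1x_2. S = x_1 + x_2^2.
  leading term x_1: no divisor's leading term divides it; move x_1 to the remainder.
  leading term x_2^2: no divisor's leading term divides it; move x_2^2 to the remainder.
  remainder x_1 + x_2^2 ≠ 0; add g_3 = x_1 + x_2^2 to the basis.

S(f_1,g_3): lcm = x_1x_2. S = x_2^3 + x_2.
  leading term x_2^3: no divisor's leading term divides it; move x_2^3 to the remainder.
  leading term x_2: no divisor's leading term divides it; move x_2 to the remainder.
  remainder x_2^3 + x_2 ≠ 0; add g_4 = x_2^3 + x_2 to the basis.

S(f_2,g_3): lcm = x_1x_2. S = x_1 + x_2^3 + x_2^2 + x_2.
  leading term x_1: subtract (1)·g_3 from x_1 + x_2^3 + x_2^2 + x_2 → x_2^3 + x_2
  leading term x_2^3: subtract (1)·g_4 from x_2^3 + x_2 → 0
  remainder 0.

S(f_1,g_4): lcm = x_1x_2^3. S = x_1x_2 + x_2^3.
  leading term x_1x_2: subtract (1)·f_1 from x_1x_2 + x_2^3 → x_2^3 + x_2
  leading term x_2^3: subtract (1)·g_4 from x_2^3 + x_2 → 0
  remainder 0.

S(f_2,g_4): lcm = x_1x_2^3. S = x_1x_2^2 + x_1x_2 + x_2^4 + x_2^3.
  leading term x_1x_2^2: subtract (x_2)·f_1 from x_1x_2^2 + x_1x_2 + x_2^4 + x_2^3 → x_1x_2 + x_2^4 + x_2^3 + x_2^2
  leading term x_1x_2: subtract (1)·f_1 from x_1x_2 + x_2^4 + x_2^3 + x_2^2 → x_2^4 + x_2^3 + x_2^2 + x_2
  leading term x_2^4: subtract (x_2)·g_4 from x_2^4 + x_2^3 + x_2^2 + x_2 → x_2^3 + x_2
  leading term x_2^3: subtract (1)·g_4 from x_2^3 + x_2 → 0
  remainder 0.

S(g_3,g_4): leading monomials are coprime, so the S-polynomial reduces to 0 (Buchberger's first criterion).
Every S-polynomial of the final basis reduces to 0, so we have a Gröbner basis.
Inter-reduce: drop elements whose leading term is divisible by another's, tail-reduce, and make monic.
Reduced Gröbner basis: {x_1 + x_2^2, x_2^3 + x_2}.

Buchberger on the second generating set:
h_1 = x_1x_2 + x_2, LT = x_1x_2.
h_2 = x_1x_2 + x_1 + x_2^2 + x_2, LT = x_1x_2.

S(h_1,h_2): lcm = x_1x_2. S = x_1 + x_2^2.
  leading term x_1: no divisor's leading term divides it; move x_1 to the remainder.
  leading term x_2^2: no divisor's leading term divides it; move x_2^2 to the remainder.
  remainder x_1 + x_2^2 ≠ 0; add k_3 = x_1 + x_2^2 to the basis.

S(h_1,k_3): lcm = x_1x_2. S = x_2^3 + x_2.
  leading term x_2^3: no divisor's leading term divides it; move x_2^3 to the remainder.
  leading term x_2: no divisor's leading term divides it; move x_2 to the remainder.
  remainder x_2^3 + x_2 ≠ 0; add k_4 = x_2^3 + x_2 to the basis.

S(h_2,k_3): lcm = x_1x_2. S = x_1 + x_2^3 + x_2^2 + x_2.
  leading term x_1: subtract (1)·k_3 from x_1 + x_2^3 + x_2^2 + x_2 → x_2^3 + x_2
  leading term x_2^3: subtract (1)·k_4 from x_2^3 + x_2 → 0
  remainder 0.

S(h_1,k_4): lcm = x_1x_2^3. S = x_1x_2 + x_2^3.
  leading term x_1x_2: subtract (1)·h_1 from x_1x_2 + x_2^3 → x_2^3 + x_2
  leading term x_2^3: subtract (1)·k_4 from x_2^3 + x_2 → 0
  remainder 0.

S(h_2,k_4): lcm = x_1x_2^3. S = x_1x_2^2 + x_1x_2 + x_2^4 + x_2^3.
  leading term x_1x_2^2: subtract (x_2)·h_1 from x_1x_2^2 + x_1x_2 + x_2^4 + x_2^3 → x_1x_2 + x_2^4 + x_2^3 + x_2^2
  leading term x_1x_2: subtract (1)·h_1 from x_1x_2 + x_2^4 + x_2^3 + x_2^2 → x_2^4 + x_2^3 + x_2^2 + x_2
  leading term x_2^4: subtract (x_2)·k_4 from x_2^4 + x_2^3 + x_2^2 + x_2 → x_2^3 + x_2
  leading term x_2^3: subtract (1)·k_4 from x_2^3 + x_2 → 0
  remainder 0.

S(k_3,k_4): leading monomials are coprime, so the S-polynomial reduces to 0 (Buchberger's first criterion).
Every S-polynomial of the final basis reduces to 0, so we have a Gröbner basis.
Inter-reduce: drop elements whose leading term is divisible by another's, tail-reduce, and make monic.
Reduced Gröbner basis: {x_1 + x_2^2, x_2^3 + x_2}.

Same reduced basis, so the two generating sets span the same ideal.
The same test decides containment: I ⊆ J iff every generator of I reduces to 0 modulo a Gröbner basis of J.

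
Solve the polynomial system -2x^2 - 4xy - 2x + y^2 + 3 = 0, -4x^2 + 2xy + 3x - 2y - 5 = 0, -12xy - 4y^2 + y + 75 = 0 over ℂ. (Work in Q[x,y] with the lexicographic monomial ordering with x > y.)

{(-1, -3)}

Compute a lex Gröbner basis by Buchberger's algorithm.
f_1 = -2x^2 - 4xy - 2x + y^2 + 3, LT = x^2.
f_2 = -4x^2 + 2xy + 3x - 2y - 5, LT = x^2.
f_3 = -12xy - 4y^2 + y + 75, LT = xy.

S(f_1,f_2): lcm = x^2. S = 5/2xy + 7/4x - 1/2y^2 - 1/2y - 11/4.
  leading term xy: subtract (-5/24)·f_3 from 5/2xy + 7/4x - 1/2y^2 - 1/2y - 11/4 → 7/4x - 4/3y^2 - 7/24y + 103/8
  leading term x: no divisor's leading term divides it; move 7/4x to the remainder.
  leading term y^2: no divisor's leading term divides it; move -4/3y^2 to the remainder.
  leading term y: no divisor's leading term divides it; move -7/24y to the remainder.
  leading term 1: no divisor's leading term divides it; move 103/8 to the remainder.
  remainder 7/4x - 4/3y^2 - 7/24y + 103/8 ≠ 0; add h_4 = 7/4x - 4/3y^2 - 7/24y + 103/8 to the basis.

S(f_1,f_3): lcm = x^2y. S = 5/3xy^2 + 13/12xy + 25/4x - 1/2y^3 - 3/2y.
  leading term xy^2: subtract (-5/36y)·f_3 from 5/3xy^2 + 13/12xy + 25/4x - 1/2y^3 - 3/2y → 13/12xy + 25/4x - 19/18y^3 + 5/36y^2 + 107/12y
  leading term xy: subtract (-13/144)·f_3 from 13/12xy + 25/4x - 19/18y^3 + 5/36y^2 + 107/12y → 25/4x - 19/18y^3 - 2/9y^2 + 1297/144y + 325/48
  leading term x: subtract (25/7)·h_4 from 25/4x - 19/18y^3 - 2/9y^2 + 1297/144y + 325/48 → -19/18y^3 + 286/63y^2 + 1447/144y - 13175/336
  leading term y^3: no divisor's leading term divides it; move -19/18y^3 to the remainder.
  leading term y^2: no divisor's leading term divides it; move 286/63y^2 to the remainder.
  leading term y: no divisor's leading term divides it; move 1447/144y to the remainder.
  leading term 1: no divisor's leading term divides it; move -13175/336 to the remainder.
  remainder -19/18y^3 + 286/63y^2 + 1447/144y - 13175/336 ≠ 0; add h_5 = -19/18y^3 + 286/63y^2 + 1447/144y - 13175/336 to the basis.

S(f_2,f_3): lcm = x^2y. S = -5/6xy^2 - 2/3xy + 25/4x + 1/2y^2 + 5/4y.
  leading term xy^2: subtract (5/72y)·f_3 from -5/6xy^2 - 2/3xy + 25/4x + 1/2y^2 + 5/4y → -2/3xy + 25/4x + 5/18y^3 + 31/72y^2 - 95/24y
  leading term xy: subtract (1/18)·f_3 from -2/3xy + 25/4x + 5/18y^3 + 31/72y^2 - 95/24y → 25/4x + 5/18y^3 + 47/72y^2 - 289/72y - 25/6
  leading term x: subtract (25/7)·h_4 from 25/4x + 5/18y^3 + 47/72y^2 - 289/72y - 25/6 → 5/18y^3 + 2729/504y^2 - 107/36y - 8425/168
  leading term y^3: subtract (-5/19)·h_5 from 5/18y^3 + 2729/504y^2 - 107/36y - 8425/168 → 21097/3192y^2 - 299/912y - 128675/2128
  leading term y^2: no divisor's leading term divides it; move 21097/3192y^2 to the remainder.
  leading term y: no divisor's leading term divides it; move -299/912y to the remainder.
  leading term 1: no divisor's leading term divides it; move -128675/2128 to the remainder.
  remainder 21097/3192y^2 - 299/912y - 128675/2128 ≠ 0; add h_6 = 21097/3192y^2 - 299/912y - 128675/2128 to the basis.

S(f_1,h_4): lcm = x^2. S = 16/21xy^2 + 13/6xy - 89/14x - 1/2y^2 - 3/2.
  leading term xy^2: subtract (-4/63y)·f_3 from 16/21xy^2 + 13/6xy - 89/14x - 1/2y^2 - 3/2 → 13/6xy - 89/14x - 16/63y^3 - 55/126y^2 + 100/21y - 3/2
  leading term xy: subtract (-13/72)·f_3 from 13/6xy - 89/14x - 16/63y^3 - 55/126y^2 + 100/21y - 3/2 → -89/14x - 16/63y^3 - 73/63y^2 + 2491/504y + 289/24
  leading term x: subtract (-178/49)·h_4 from -89/14x - 16/63y^3 - 73/63y^2 + 2491/504y + 289/24 → -16/63y^3 - 2647/441y^2 + 1957/504y + 69163/1176
  leading term y^3: subtract (32/133)·h_5 from -16/63y^3 - 2647/441y^2 + 1957/504y + 69163/1176 → -6605/931y^2 + 1559/1064y + 508299/7448
  leading term y^2: subtract (-158520/147679)·h_6 from -6605/931y^2 + 1559/1064y + 508299/7448 → 1315297/1181432y + 3945891/1181432
  leading term y: no divisor's leading term divides it; move 1315297/1181432y to the remainder.
  leading term 1: no divisor's leading term divides it; move 3945891/1181432 to the remainder.
  remainder 1315297/1181432y + 3945891/1181432 ≠ 0; add h_7 = 1315297/1181432y + 3945891/1181432 to the basis.

The other S-polynomials (S(f_2,h_4), S(f_3,h_4), S(f_1,h_5), S(f_2,h_5), S(f_3,h_5), S(h_4,h_5), S(f_1,h_6), S(f_2,h_6), S(f_3,h_6), S(h_4,h_6), S(h_5,h_6), S(f_1,h_7), S(f_2,h_7), S(f_3,h_7), S(h_4,h_7), S(h_5,h_7), S(h_6,h_7)) all reduce to 0 modulo the current basis, so we have a Gröbner basis.
Inter-reduce: drop elements whose leading term is divisible by another's, tail-reduce, and make monic.
Reduced Gröbner basis: {x + 1, y + 3}.

A lex Gröbner basis eliminates variables successively. Here y + 3 depends only on y, with roots {-3}; lifting each root through the earlier basis elements recovers the full solutions.
  y = -3: the earlier basis element becomes x + 1 = 0, giving x = -1 — point (-1, -3).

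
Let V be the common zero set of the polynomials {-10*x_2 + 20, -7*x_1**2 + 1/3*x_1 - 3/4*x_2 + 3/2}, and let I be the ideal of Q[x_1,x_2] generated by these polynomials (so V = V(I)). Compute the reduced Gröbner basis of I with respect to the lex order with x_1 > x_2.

G = {x_1**2 - 1/21*x_1, x_2 - 2}

f_1 = -10*x_2 + 20, LT = x_2.
f_2 = -7*x_1**2 + 1/3*x_1 - 3/4*x_2 + 3/2, LT = x_1**2.

The S-polynomials (S(f_1,f_2)) all reduce to 0 modulo the current basis, so we have a Gröbner basis.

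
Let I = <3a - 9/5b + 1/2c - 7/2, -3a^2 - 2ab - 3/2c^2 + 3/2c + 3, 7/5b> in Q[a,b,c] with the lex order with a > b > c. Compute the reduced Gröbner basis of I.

f_1 = 3a - 9/5b + 1/2c - 7/2, LT = a.
f_2 = -3a^2 - 2ab - 3/2c^2 + 3/2c + 3, LT = a^2.
f_3 = 7/5b, LT = b.

S(f_1,f_2): lcm = a^2. S = -19/15ab + 1/6ac - 7/6a - 1/2c^2 + 1/2c + 1.
  reduce S modulo (f_1, f_2, f_3):
  remainder -19/36c^2 + 8/9c - 13/36 ≠ 0; add g_4 = -19/36c^2 + 8/9c - 13/36 to the basis.

The other S-polynomials (S(f_1,f_3), S(f_2,f_3), S(f_1,g_4), S(f_2,g_4), S(f_3,g_4)) all reduce to 0 modulo the current basis, so we have a Gröbner basis.
Inter-reduce: drop elements whose leading term is divisible by another's, tail-reduce, and make monic.

G = {a + 1/6c - 7/6, b, c^2 - 32/19c + 13/19}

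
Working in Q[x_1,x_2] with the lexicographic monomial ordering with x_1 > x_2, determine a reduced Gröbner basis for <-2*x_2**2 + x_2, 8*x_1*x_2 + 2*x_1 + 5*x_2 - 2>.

G = {x_1 + 13/6*x_2 - 1, x_2**2 - 1/2*x_2}

f_1 = -2*x_2**2 + x_2, LT = x_2**2.
f_2 = 8*x_1*x_2 + 2*x_1 + 5*x_2 - 2, LT = x_1*x_2.

S(f_1,f_2): lcm = x_1*x_2**2. S = -3/4*x_1*x_2 - 5/8*x_2**2 + 1/4*x_2.
  reduce S modulo (f_1, f_2):
  remainder 3/16*x_1 + 13/32*x_2 - 3/16 ≠ 0; add g_3 = 3/16*x_1 + 13/32*x_2 - 3/16 to the basis.

The other S-polynomials (S(f_1,g_3), S(f_2,g_3)) all reduce to 0 modulo the current basis, so we have a Gröbner basis.
Inter-reduce: drop elements whose leading term is divisible by another's, tail-reduce, and make monic.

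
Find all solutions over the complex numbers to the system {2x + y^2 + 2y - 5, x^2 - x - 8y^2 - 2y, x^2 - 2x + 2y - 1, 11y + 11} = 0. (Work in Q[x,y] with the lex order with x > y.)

Compute a lex Gröbner basis by Buchberger's algorithm.
f_1 = 2x + y^2 + 2y - 5, LT = x.
f_2 = x^2 - x - 8y^2 - 2y, LT = x^2.
f_3 = x^2 - 2x + 2y - 1, LT = x^2.
f_4 = 11y + 11, LT = y.

S(f_1,f_2): lcm = x^2. S = 1/2xy^2 + xy - 3/2x + 8y^2 + 2y.
  leading term xy^2: subtract (1/4y^2)·f_1 from 1/2xy^2 + xy - 3/2x + 8y^2 + 2y → xy - 3/2x - 1/4y^4 - 1/2y^3 + 37/4y^2 + 2y
  leading term xy: subtract (1/2y)·f_1 from xy - 3/2x - 1/4y^4 - 1/2y^3 + 37/4y^2 + 2y → -3/2x - 1/4y^4 - y^3 + 33/4y^2 + 9/2y
  leading term x: subtract (-3/4)·f_1 from -3/2x - 1/4y^4 - y^3 + 33/4y^2 + 9/2y → -1/4y^4 - y^3 + 9y^2 + 6y - 15/4
  leading term y^4: subtract (-1/44y^3)·f_4 from -1/4y^4 - y^3 + 9y^2 + 6y - 15/4 → -3/4y^3 + 9y^2 + 6y - 15/4
  leading term y^3: subtract (-3/44y^2)·f_4 from -3/4y^3 + 9y^2 + 6y - 15/4 → 39/4y^2 + 6y - 15/4
  leading term y^2: subtract (39/44y)·f_4 from 39/4y^2 + 6y - 15/4 → -15/4y - 15/4
  leading term y: subtract (-15/44)·f_4 from -15/4y - 15/4 → 0
  remainder 0.

S(f_1,f_3): lcm = x^2. S = 1/2xy^2 + xy - 1/2x - 2y + 1.
  leading term xy^2: subtract (1/4y^2)·f_1 from 1/2xy^2 + xy - 1/2x - 2y + 1 → xy - 1/2x - 1/4y^4 - 1/2y^3 + 5/4y^2 - 2y + 1
  leading term xy: subtract (1/2y)·f_1 from xy - 1/2x - 1/4y^4 - 1/2y^3 + 5/4y^2 - 2y + 1 → -1/2x - 1/4y^4 - y^3 + 1/4y^2 + 1/2y + 1
  leading term x: subtract (-1/4)·f_1 from -1/2x - 1/4y^4 - y^3 + 1/4y^2 + 1/2y + 1 → -1/4y^4 - y^3 + 1/2y^2 + y - 1/4
  leading term y^4: subtract (-1/44y^3)·f_4 from -1/4y^4 - y^3 + 1/2y^2 + y - 1/4 → -3/4y^3 + 1/2y^2 + y - 1/4
  leading term y^3: subtract (-3/44y^2)·f_4 from -3/4y^3 + 1/2y^2 + y - 1/4 → 5/4y^2 + y - 1/4
  leading term y^2: subtract (5/44y)·f_4 from 5/4y^2 + y - 1/4 → -1/4y - 1/4
  leading term y: subtract (-1/44)·f_4 from -1/4y - 1/4 → 0
  remainder 0.

S(f_1,f_4): leading monomials are coprime, so the S-polynomial reduces to 0 (Buchberger's first criterion).
S(f_2,f_3): lcm = x^2. S = x - 8y^2 - 4y + 1.
  leading term x: subtract (1/2)·f_1 from x - 8y^2 - 4y + 1 → -17/2y^2 - 5y + 7/2
  leading term y^2: subtract (-17/22y)·f_4 from -17/2y^2 - 5y + 7/2 → 7/2y + 7/2
  leading term y: subtract (7/22)·f_4 from 7/2y + 7/2 → 0
  remainder 0.

S(f_2,f_4): leading monomials are coprime, so the S-polynomial reduces to 0 (Buchberger's first criterion).
S(f_3,f_4): leading monomials are coprime, so the S-polynomial reduces to 0 (Buchberger's first criterion).
Every S-polynomial of the final basis reduces to 0, so we have a Gröbner basis.
Inter-reduce: drop elements whose leading term is divisible by another's, tail-reduce, and make monic.
Reduced Gröbner basis: {x - 3, y + 1}.

A lex Gröbner basis eliminates variables successively. Here y + 1 depends only on y, with roots {-1}; lifting each root through the earlier basis elements recovers the full solutions.
  y = -1: the earlier basis element becomes x - 3 = 0, giving x = 3 — point (3, -1).

{(3, -1)}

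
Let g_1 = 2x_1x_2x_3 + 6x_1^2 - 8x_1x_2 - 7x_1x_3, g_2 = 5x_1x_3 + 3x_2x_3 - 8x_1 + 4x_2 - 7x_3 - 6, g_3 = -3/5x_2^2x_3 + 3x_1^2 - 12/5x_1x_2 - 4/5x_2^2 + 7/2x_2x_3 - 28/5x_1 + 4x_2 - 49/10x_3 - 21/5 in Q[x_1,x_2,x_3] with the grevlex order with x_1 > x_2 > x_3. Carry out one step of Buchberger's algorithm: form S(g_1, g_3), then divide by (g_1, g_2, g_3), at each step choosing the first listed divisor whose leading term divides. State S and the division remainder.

lcm(LM(g_1), LM(g_3)) = x_1x_2^2x_3.
S = (lcm/LT(g_1))·g_1 − (lcm/LT(g_3))·g_3 = 5x_1^3 - x_1^2x_2 - 16/3x_1x_2^2 + 7/3x_1x_2x_3 - 28/3x_1^2 + 20/3x_1x_2 - 49/6x_1x_3 - 7x_1.
Reduce S modulo (g_1, g_2, g_3) in that order:
  leading term x_1^3: no divisor's leading term divides it; move 5x_1^3 to the remainder.
  leading term x_1^2x_2: no divisor's leading term divides it; move -x_1^2x_2 to the remainder.
  leading term x_1x_2^2: no divisor's leading term divides it; move -16/3x_1x_2^2 to the remainder.
  leading term x_1x_2x_3: subtract (7/6)·g_1 from 7/3x_1x_2x_3 - 28/3x_1^2 + 20/3x_1x_2 - 49/6x_1x_3 - 7x_1 → -49/3x_1^2 + 16x_1x_2 - 7x_1
  leading term x_1^2: no divisor's leading term divides it; move -49/3x_1^2 to the remainder.
  leading term x_1x_2: no divisor's leading term divides it; move 16x_1x_2 to the remainder.
  leading term x_1: no divisor's leading term divides it; move -7x_1 to the remainder.
The remainder 5x_1^3 - x_1^2x_2 - 16/3x_1x_2^2 - 49/3x_1^2 + 16x_1x_2 - 7x_1 is nonzero, so it would be added as the next basis element.

S(g_1, g_3) = 5x_1^3 - x_1^2x_2 - 16/3x_1x_2^2 + 7/3x_1x_2x_3 - 28/3x_1^2 + 20/3x_1x_2 - 49/6x_1x_3 - 7x_1; remainder on division = 5x_1^3 - x_1^2x_2 - 16/3x_1x_2^2 - 49/3x_1^2 + 16x_1x_2 - 7x_1.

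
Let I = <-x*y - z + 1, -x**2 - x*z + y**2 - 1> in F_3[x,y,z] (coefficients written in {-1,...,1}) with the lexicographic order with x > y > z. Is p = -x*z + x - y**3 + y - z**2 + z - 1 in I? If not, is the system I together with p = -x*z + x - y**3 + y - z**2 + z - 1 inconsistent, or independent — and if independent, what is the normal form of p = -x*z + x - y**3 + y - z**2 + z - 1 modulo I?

Adjoining -x*z + x - y**3 + y - z**2 + z - 1 makes the ideal the whole ring: the system is inconsistent.

First compute the reduced Gröbner basis of I by Buchberger's algorithm.
f_1 = -x*y - z + 1, LT = x*y.
f_2 = -x**2 - x*z + y**2 - 1, LT = x**2.

S(f_1,f_2): lcm = x**2*y. S = -x*y*z + x*z - x + y**3 - y.
  leading term x*y*z: subtract (z)·f_1 from -x*y*z + x*z - x + y**3 - y → x*z - x + y**3 - y + z**2 - z
  leading term x*z: no divisor's leading term divides it; move x*z to the remainder.
  leading term x: no divisor's leading term divides it; move -x to the remainder.
  leading term y**3: no divisor's leading term divides it; move y**3 to the remainder.
  leading term y: no divisor's leading term divides it; move -y to the remainder.
  leading term z**2: no divisor's leading term divides it; move z**2 to the remainder.
  leading term z: no divisor's leading term divides it; move -z to the remainder.
  remainder x*z - x + y**3 - y + z**2 - z ≠ 0; add h_3 = x*z - x + y**3 - y + z**2 - z to the basis.

S(f_1,h_3): lcm = x*y*z. S = x*y - y**4 + y**2 - y*z**2 + y*z + z**2 - z.
  leading term x*y: subtract (-1)·f_1 from x*y - y**4 + y**2 - y*z**2 + y*z + z**2 - z → -y**4 + y**2 - y*z**2 + y*z + z**2 + z + 1
  leading term y**4: no divisor's leading term divides it; move -y**4 to the remainder.
  leading term y**2: no divisor's leading term divides it; move y**2 to the remainder.
  leading term y*z**2: no divisor's leading term divides it; move -y*z**2 to the remainder.
  leading term y*z: no divisor's leading term divides it; move y*z to the remainder.
  leading term z**2: no divisor's leading term divides it; move z**2 to the remainder.
  leading term z: no divisor's leading term divides it; move z to the remainder.
  leading term 1: no divisor's leading term divides it; move 1 to the remainder.
  remainder -y**4 + y**2 - y*z**2 + y*z + z**2 + z + 1 ≠ 0; add h_4 = -y**4 + y**2 - y*z**2 + y*z + z**2 + z + 1 to the basis.

The other S-polynomials (S(f_2,h_3), S(f_1,h_4), S(f_2,h_4), S(h_3,h_4)) all reduce to 0 modulo the current basis, so we have a Gröbner basis.
Inter-reduce: drop elements whose leading term is divisible by another's, tail-reduce, and make monic.
Reduced Gröbner basis: {x**2 + x - y**3 - y**2 + y - z**2 + z + 1, x*y + z - 1, x*z - x + y**3 - y + z**2 - z, y**4 - y**2 + y*z**2 - y*z - z**2 - z - 1}.
Label its elements g_1 = x**2 + x - y**3 - y**2 + y - z**2 + z + 1, g_2 = x*y + z - 1, g_3 = x*z - x + y**3 - y + z**2 - z, g_4 = y**4 - y**2 + y*z**2 - y*z - z**2 - z - 1.

Reduce p = -x*z + x - y**3 + y - z**2 + z - 1 modulo G:
  leading term x*z: subtract (-1)·g_3 from -x*z + x - y**3 + y - z**2 + z - 1 → -1
  leading term 1: no divisor's leading term divides it; move -1 to the remainder.
  normal form = -1.
The normal form is nonzero, so p ∉ I. Since p minus its normal form lies in I, I + (p) = I + (r) where r = -1; decide whether this ideal is the whole ring.
Here r = -1 is a nonzero constant, hence a unit: 1 ∈ I + (p), the Gröbner basis of I + (p) is {1}, and the enlarged system has no common solution — adjoining p is inconsistent.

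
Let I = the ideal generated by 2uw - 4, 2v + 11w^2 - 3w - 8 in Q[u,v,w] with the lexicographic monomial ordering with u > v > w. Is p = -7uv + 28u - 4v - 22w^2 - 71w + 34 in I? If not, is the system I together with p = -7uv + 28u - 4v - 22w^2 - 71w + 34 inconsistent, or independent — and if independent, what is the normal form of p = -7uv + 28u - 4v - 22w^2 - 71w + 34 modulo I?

Adjoining -7uv + 28u - 4v - 22w^2 - 71w + 34 makes the ideal the whole ring: the system is inconsistent.

First compute the reduced Gröbner basis of I by Buchberger's algorithm.
f_1 = 2uw - 4, LT = uw.
f_2 = 2v + 11w^2 - 3w - 8, LT = v.

The S-polynomials (S(f_1,f_2)) all reduce to 0 modulo the current basis, so we have a Gröbner basis.
Inter-reduce: drop elements whose leading term is divisible by another's, tail-reduce, and make monic.
Reduced Gröbner basis: {uw - 2, v + 11/2w^2 - 3/2w - 4}.
Label its elements g_1 = uw - 2, g_2 = v + 11/2w^2 - 3/2w - 4.

Reduce p = -7uv + 28u - 4v - 22w^2 - 71w + 34 modulo G:
  leading term uv: subtract (-7u)·g_2 from -7uv + 28u - 4v - 22w^2 - 71w + 34 → 77/2uw^2 - 21/2uw - 4v - 22w^2 - 71w + 34
  leading term uw^2: subtract (77/2w)·g_1 from 77/2uw^2 - 21/2uw - 4v - 22w^2 - 71w + 34 → -21/2uw - 4v - 22w^2 + 6w + 34
  leading term uw: subtract (-21/2)·g_1 from -21/2uw - 4v - 22w^2 + 6w + 34 → -4v - 22w^2 + 6w + 13
  leading term v: subtract (-4)·g_2 from -4v - 22w^2 + 6w + 13 → -3
  leading term 1: no divisor's leading term divides it; move -3 to the remainder.
  normal form = -3.
The normal form is nonzero, so p ∉ I. Since p minus its normal form lies in I, I + (p) = I + (r) where r = -3; decide whether this ideal is the whole ring.
Here r = -3 is a nonzero constant, hence a unit: 1 ∈ I + (p), the Gröbner basis of I + (p) is {1}, and the enlarged system has no common solution — adjoining p is inconsistent.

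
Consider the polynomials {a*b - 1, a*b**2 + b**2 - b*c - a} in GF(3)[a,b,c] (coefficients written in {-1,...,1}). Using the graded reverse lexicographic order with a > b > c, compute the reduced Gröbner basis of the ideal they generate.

G = {a**2 - b + c - 1, a*b - 1, b**2 - b*c - a + b}

f_1 = a*b - 1, LT = a*b.
f_2 = a*b**2 + b**2 - b*c - a, LT = a*b**2.

S(f_1,f_2): lcm = a*b**2. S = -b**2 + b*c + a - b.
  leading term b**2: no divisor's leading term divides it; move -b**2 to the remainder.
  leading term b*c: no divisor's leading term divides it; move b*c to the remainder.
  leading term a: no divisor's leading term divides it; move a to the remainder.
  leading term b: no divisor's leading term divides it; move -b to the remainder.
  remainder -b**2 + b*c + a - b ≠ 0; add g_3 = -b**2 + b*c + a - b to the basis.

S(f_1,g_3): lcm = a*b**2. S = a*b*c + a**2 - a*b - b.
  leading term a*b*c: subtract (c)·f_1 from a*b*c + a**2 - a*b - b → a**2 - a*b - b + c
  leading term a**2: no divisor's leading term divides it; move a**2 to the remainder.
  leading term a*b: subtract (-1)·f_1 from -a*b - b + c → -b + c - 1
  leading term b: no divisor's leading term divides it; move -b to the remainder.
  leading term c: no divisor's leading term divides it; move c to the remainder.
  leading term 1: no divisor's leading term divides it; move -1 to the remainder.
  remainder a**2 - b + c - 1 ≠ 0; add g_4 = a**2 - b + c - 1 to the basis.

The other S-polynomials (S(f_2,g_3), S(f_1,g_4), S(f_2,g_4), S(g_3,g_4)) all reduce to 0 modulo the current basis, so we have a Gröbner basis.
Inter-reduce: drop elements whose leading term is divisible by another's, tail-reduce, and make monic.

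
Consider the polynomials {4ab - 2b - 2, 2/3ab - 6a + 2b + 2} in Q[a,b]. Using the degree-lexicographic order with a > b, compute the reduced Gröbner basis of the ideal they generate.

G = {b^2 - 2/7b - 9/7, a - 7/18b - 7/18}

f_1 = 4ab - 2b - 2, LT = ab.
f_2 = 2/3ab - 6a + 2b + 2, LT = ab.

S(f_1,f_2): lcm = ab. S = 9a - 7/2b - 7/2.
  reduce S modulo (f_1, f_2):
  remainder 9a - 7/2b - 7/2 ≠ 0; add g_3 = 9a - 7/2b - 7/2 to the basis.

S(f_1,g_3): lcm = ab. S = 7/18b^2 - 1/9b - 1/2.
  reduce S modulo (f_1, f_2, g_3):
  remainder 7/18b^2 - 1/9b - 1/2 ≠ 0; add g_4 = 7/18b^2 - 1/9b - 1/2 to the basis.

The other S-polynomials (S(f_2,g_3), S(f_1,g_4), S(f_2,g_4), S(g_3,g_4)) all reduce to 0 modulo the current basis, so we have a Gröbner basis.
Inter-reduce: drop elements whose leading term is divisible by another's, tail-reduce, and make monic.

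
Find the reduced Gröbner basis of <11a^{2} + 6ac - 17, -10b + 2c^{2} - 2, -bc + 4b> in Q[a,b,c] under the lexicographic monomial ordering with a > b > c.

The reduced Gröbner basis is the canonical form of the ideal for this ordering.

f_1 = 11a^{2} + 6ac - 17, LT = a^{2}.
f_2 = -10b + 2c^{2} - 2, LT = b.
f_3 = -bc + 4b, LT = bc.

S(f_2,f_3): lcm = bc. S = 4b - \tfrac{1}{5}c^{3} + \tfrac{1}{5}c.
  reduce S modulo (f_1, f_2, f_3):
  remainder -\tfrac{1}{5}c^{3} + \tfrac{4}{5}c^{2} + \tfrac{1}{5}c - \tfrac{4}{5} ≠ 0; add g_4 = -\tfrac{1}{5}c^{3} + \tfrac{4}{5}c^{2} + \tfrac{1}{5}c - \tfrac{4}{5} to the basis.

The other S-polynomials (S(f_1,f_2), S(f_1,f_3), S(f_1,g_4), S(f_2,g_4), S(f_3,g_4)) all reduce to 0 modulo the current basis, so we have a Gröbner basis.
Inter-reduce: drop elements whose leading term is divisible by another's, tail-reduce, and make monic.

G = {a^{2} + \tfrac{6}{11}ac - \tfrac{17}{11}, b - \tfrac{1}{5}c^{2} + \tfrac{1}{5}, c^{3} - 4c^{2} - c + 4}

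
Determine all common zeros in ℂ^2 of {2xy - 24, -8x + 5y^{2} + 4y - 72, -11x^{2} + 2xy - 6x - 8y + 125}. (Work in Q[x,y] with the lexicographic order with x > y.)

Compute a lex Gröbner basis by Buchberger's algorithm.
f_1 = 2xy - 24, LT = xy.
f_2 = -8x + 5y^{2} + 4y - 72, LT = x.
f_3 = -11x^{2} + 2xy - 6x - 8y + 125, LT = x^{2}.

S(f_1,f_2): lcm = xy. S = \tfrac{5}{8}y^{3} + \tfrac{1}{2}y^{2} - 9y - 12.
  reduce S modulo (f_1, f_2, f_3):
  remainder \tfrac{5}{8}y^{3} + \tfrac{1}{2}y^{2} - 9y - 12 ≠ 0; add h_4 = \tfrac{5}{8}y^{3} + \tfrac{1}{2}y^{2} - 9y - 12 to the basis.

S(f_1,f_3): lcm = x^{2}y. S = \tfrac{2}{11}xy^{2} - \tfrac{6}{11}xy - 12x - \tfrac{8}{11}y^{2} + \tfrac{125}{11}y.
  reduce S modulo (f_1, f_2, f_3, h_4):
  remainder -\tfrac{181}{22}y^{2} + \tfrac{83}{11}y + \tfrac{1116}{11} ≠ 0; add h_5 = -\tfrac{181}{22}y^{2} + \tfrac{83}{11}y + \tfrac{1116}{11} to the basis.

S(f_2,f_3): lcm = x^{2}. S = -\tfrac{5}{8}xy^{2} - \tfrac{7}{22}xy + \tfrac{93}{11}x - \tfrac{8}{11}y + \tfrac{125}{11}.
  reduce S modulo (f_1, f_2, f_3, h_4, h_5):
  remainder \tfrac{6739}{7964}y - \tfrac{6739}{1991} ≠ 0; add h_6 = \tfrac{6739}{7964}y - \tfrac{6739}{1991} to the basis.

The other S-polynomials (S(f_1,h_4), S(f_2,h_4), S(f_3,h_4), S(f_1,h_5), S(f_2,h_5), S(f_3,h_5), S(h_4,h_5), S(f_1,h_6), S(f_2,h_6), S(f_3,h_6), S(h_4,h_6), S(h_5,h_6)) all reduce to 0 modulo the current basis, so we have a Gröbner basis.
Inter-reduce: drop elements whose leading term is divisible by another's, tail-reduce, and make monic.
Reduced Gröbner basis: {x - 3, y - 4}.

From the last basis element, y - 4 = 0, so y takes values in {4}. Each choice, substituted upward through the basis, yields the corresponding point(s) of the solution set.
  y = 4: the earlier basis element becomes x - 3 = 0, giving x = 3 — point (3, 4).
This is the nonlinear analogue of row-reducing a linear system.

{(3, 4)}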